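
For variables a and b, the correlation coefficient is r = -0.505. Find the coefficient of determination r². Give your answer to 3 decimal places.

r² = (-0.505)² = 0.255

0.255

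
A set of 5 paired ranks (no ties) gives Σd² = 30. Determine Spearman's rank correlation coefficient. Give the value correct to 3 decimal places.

-0.500

ρ = 1 − 6Σd² / [n(n²−1)] = 1 − 6×30 / (5×24)
  = 1 − 180/120 = 1 − 1.5000 ≈ -0.500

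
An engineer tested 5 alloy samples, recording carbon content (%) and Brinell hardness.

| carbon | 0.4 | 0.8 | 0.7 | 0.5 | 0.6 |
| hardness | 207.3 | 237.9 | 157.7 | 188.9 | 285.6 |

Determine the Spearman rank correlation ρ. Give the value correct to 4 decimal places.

0.1000

Rank carbon: 1, 5, 4, 2, 3
Rank hardness: 3, 4, 1, 2, 5
d = rank(carbon) − rank(hardness): -2, 1, 3, 0, -2; Σd² = 18
ρ = 1 − 6Σd² / [n(n²−1)] = 1 − 6×18 / (5×24) = 1 − 108/120 ≈ 0.1000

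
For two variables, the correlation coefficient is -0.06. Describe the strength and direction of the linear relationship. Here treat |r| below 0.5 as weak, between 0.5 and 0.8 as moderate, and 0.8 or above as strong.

r = -0.06 < 0 so the relationship is negative.
|r| = 0.06, which falls in the weak range.

weak negative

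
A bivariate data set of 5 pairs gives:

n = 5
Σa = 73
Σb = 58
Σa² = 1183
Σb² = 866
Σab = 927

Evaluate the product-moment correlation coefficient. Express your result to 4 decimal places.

r = (nΣab − ΣaΣb) / √[(nΣa² − (Σa)²)(nΣb² − (Σb)²)]
Numerator: 5×927 − 73×58 = 401
Denominator: √[(5915 − 5329)(4330 − 3364)] = √[586 × 966] = 752.3802
r = 401 / 752.3802 ≈ 0.5330

0.5330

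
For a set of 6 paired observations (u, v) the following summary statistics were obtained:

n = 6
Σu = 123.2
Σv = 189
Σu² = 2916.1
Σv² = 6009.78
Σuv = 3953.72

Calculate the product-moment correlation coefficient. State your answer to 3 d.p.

0.494

r = (nΣuv − ΣuΣv) / √[(nΣu² − (Σu)²)(nΣv² − (Σv)²)]
Numerator: 6×3953.72 − 123.2×189 = 437.52
Denominator: √[(17496.6 − 15178.24)(36058.68 − 35721)] = √[2318.36 × 337.68] = 884.7959
r = 437.52 / 884.7959 ≈ 0.494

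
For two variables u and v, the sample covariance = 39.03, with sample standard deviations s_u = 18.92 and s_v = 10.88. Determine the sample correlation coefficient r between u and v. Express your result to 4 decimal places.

r = Cov(u,v) / (s_u · s_v) = 39.03 / (18.92 × 10.88)
  = 39.03 / 205.8496 ≈ 0.1896

0.1896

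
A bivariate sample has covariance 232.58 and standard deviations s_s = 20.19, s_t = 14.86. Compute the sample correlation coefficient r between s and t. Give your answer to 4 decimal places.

r = Cov(s,t) / (s_s · s_t) = 232.58 / (20.19 × 14.86)
  = 232.58 / 300.0234 ≈ 0.7752

0.7752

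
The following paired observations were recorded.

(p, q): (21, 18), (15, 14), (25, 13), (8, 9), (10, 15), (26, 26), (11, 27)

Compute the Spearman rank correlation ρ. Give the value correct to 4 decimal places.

0.3214

Rank p: 5, 4, 6, 1, 2, 7, 3
Rank q: 5, 3, 2, 1, 4, 6, 7
d = rank(p) − rank(q): 0, 1, 4, 0, -2, 1, -4; Σd² = 38
ρ = 1 − 6Σd² / [n(n²−1)] = 1 − 6×38 / (7×48) = 1 − 228/336 ≈ 0.3214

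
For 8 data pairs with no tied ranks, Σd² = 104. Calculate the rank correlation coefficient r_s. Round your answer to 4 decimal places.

-0.2381

ρ = 1 − 6Σd² / [n(n²−1)] = 1 − 6×104 / (8×63)
  = 1 − 624/504 = 1 − 1.23810 ≈ -0.2381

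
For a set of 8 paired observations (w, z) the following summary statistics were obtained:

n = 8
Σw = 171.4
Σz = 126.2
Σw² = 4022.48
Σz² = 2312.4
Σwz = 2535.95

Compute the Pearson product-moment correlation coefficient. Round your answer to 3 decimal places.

-0.500

r = (nΣwz − ΣwΣz) / √[(nΣw² − (Σw)²)(nΣz² − (Σz)²)]
Numerator: 8×2535.95 − 171.4×126.2 = -1343.08
Denominator: √[(32179.84 − 29377.96)(18499.2 − 15926.44)] = √[2801.88 × 2572.76] = 2684.8771
r = -1343.08 / 2684.8771 ≈ -0.500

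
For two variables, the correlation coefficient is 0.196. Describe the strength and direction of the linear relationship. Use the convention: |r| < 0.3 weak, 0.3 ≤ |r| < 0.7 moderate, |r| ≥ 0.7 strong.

weak positive

r = 0.196 > 0 so the relationship is positive.
|r| = 0.196, which falls in the weak range.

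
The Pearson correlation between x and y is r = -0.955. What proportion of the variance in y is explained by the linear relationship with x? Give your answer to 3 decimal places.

r² = (-0.955)² = 0.912

0.912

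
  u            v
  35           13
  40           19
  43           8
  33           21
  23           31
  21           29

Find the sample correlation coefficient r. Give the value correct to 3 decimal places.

-0.905

n = 6, Σu = 195, Σv = 121, Σu² = 6733, Σv² = 2837, Σuv = 3574
nΣuv − ΣuΣv = 21444 − 23595 = -2151
nΣu² − (Σu)² = 40398 − 38025 = 2373; nΣv² − (Σv)² = 17022 − 14641 = 2381
r = -2151 / √(2373 × 2381) = -2151 / 2376.9966 ≈ -0.905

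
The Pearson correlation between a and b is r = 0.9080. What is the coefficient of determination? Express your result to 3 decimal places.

r² = (0.9080)² = 0.824

0.824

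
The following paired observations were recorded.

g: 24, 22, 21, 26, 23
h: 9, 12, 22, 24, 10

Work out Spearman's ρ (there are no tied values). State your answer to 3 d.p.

0.000

Rank g: 4, 2, 1, 5, 3
Rank h: 1, 3, 4, 5, 2
d = rank(g) − rank(h): 3, -1, -3, 0, 1; Σd² = 20
ρ = 1 − 6Σd² / [n(n²−1)] = 1 − 6×20 / (5×24) = 1 − 120/120 ≈ 0.000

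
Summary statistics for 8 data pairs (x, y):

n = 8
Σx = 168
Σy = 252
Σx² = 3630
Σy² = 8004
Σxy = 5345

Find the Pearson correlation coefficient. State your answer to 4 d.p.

r = (nΣxy − ΣxΣy) / √[(nΣx² − (Σx)²)(nΣy² − (Σy)²)]
Numerator: 8×5345 − 168×252 = 424
Denominator: √[(29040 − 28224)(64032 − 63504)] = √[816 × 528] = 656.3901
r = 424 / 656.3901 ≈ 0.6460

0.6460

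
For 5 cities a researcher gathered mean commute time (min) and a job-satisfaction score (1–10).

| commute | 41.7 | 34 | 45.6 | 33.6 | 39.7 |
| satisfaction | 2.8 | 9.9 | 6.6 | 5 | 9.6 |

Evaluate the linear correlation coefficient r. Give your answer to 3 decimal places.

-0.256

n = 5, Σx = 194.6, Σy = 33.9, Σx² = 7679.3, Σy² = 266.57, Σxy = 1303.44
nΣxy − ΣxΣy = 6517.2 − 6596.94 = -79.74
nΣx² − (Σx)² = 38396.5 − 37869.16 = 527.34; nΣy² − (Σy)² = 1332.85 − 1149.21 = 183.64
r = -79.74 / √(527.34 × 183.64) = -79.74 / 311.1924 ≈ -0.256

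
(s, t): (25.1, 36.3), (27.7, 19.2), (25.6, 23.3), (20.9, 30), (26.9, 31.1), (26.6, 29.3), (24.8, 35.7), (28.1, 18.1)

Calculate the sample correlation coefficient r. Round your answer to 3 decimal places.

-0.517

n = 8, Σs = 205.7, Σt = 223, Σs² = 5325.29, Σt² = 6557.02, Σst = 5676.39
nΣst − ΣsΣt = 45411.12 − 45871.1 = -459.98
nΣs² − (Σs)² = 42602.32 − 42312.49 = 289.83; nΣt² − (Σt)² = 52456.16 − 49729 = 2727.16
r = -459.98 / √(289.83 × 2727.16) = -459.98 / 889.0516 ≈ -0.517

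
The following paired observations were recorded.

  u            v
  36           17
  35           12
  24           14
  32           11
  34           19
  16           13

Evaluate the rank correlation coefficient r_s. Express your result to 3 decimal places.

Rank u: 6, 5, 2, 3, 4, 1
Rank v: 5, 2, 4, 1, 6, 3
d = rank(u) − rank(v): 1, 3, -2, 2, -2, -2; Σd² = 26
ρ = 1 − 6Σd² / [n(n²−1)] = 1 − 6×26 / (6×35) = 1 − 156/210 ≈ 0.257

0.257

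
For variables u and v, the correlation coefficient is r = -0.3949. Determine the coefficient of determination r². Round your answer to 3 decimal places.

0.156

r² = (-0.3949)² = 0.156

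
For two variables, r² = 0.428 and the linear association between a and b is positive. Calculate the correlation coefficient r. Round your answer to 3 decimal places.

|r| = √0.428 = 0.654
The association is positive, so r = 0.654.

0.654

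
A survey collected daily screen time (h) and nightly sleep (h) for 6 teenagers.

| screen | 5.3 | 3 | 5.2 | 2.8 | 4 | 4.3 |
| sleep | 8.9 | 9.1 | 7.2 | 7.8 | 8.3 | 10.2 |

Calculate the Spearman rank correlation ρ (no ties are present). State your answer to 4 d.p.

0.0286

Rank screen: 6, 2, 5, 1, 3, 4
Rank sleep: 4, 5, 1, 2, 3, 6
d = rank(screen) − rank(sleep): 2, -3, 4, -1, 0, -2; Σd² = 34
ρ = 1 − 6Σd² / [n(n²−1)] = 1 − 6×34 / (6×35) = 1 − 204/210 ≈ 0.0286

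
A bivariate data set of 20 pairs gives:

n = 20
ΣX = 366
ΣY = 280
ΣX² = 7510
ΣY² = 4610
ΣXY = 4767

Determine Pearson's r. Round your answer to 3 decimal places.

-0.477

r = (nΣXY − ΣXΣY) / √[(nΣX² − (ΣX)²)(nΣY² − (ΣY)²)]
Numerator: 20×4767 − 366×280 = -7140
Denominator: √[(150200 − 133956)(92200 − 78400)] = √[16244 × 13800] = 14972.2143
r = -7140 / 14972.2143 ≈ -0.477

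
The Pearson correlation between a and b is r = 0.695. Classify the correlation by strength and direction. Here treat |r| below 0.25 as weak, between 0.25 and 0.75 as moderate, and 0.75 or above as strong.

r = 0.695 > 0 so the relationship is positive.
|r| = 0.695, which falls in the moderate range.

moderate positive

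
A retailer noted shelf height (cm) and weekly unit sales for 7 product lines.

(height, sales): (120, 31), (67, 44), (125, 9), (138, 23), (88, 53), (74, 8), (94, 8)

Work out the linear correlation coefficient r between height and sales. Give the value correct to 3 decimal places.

-0.260

n = 7, Σx = 706, Σy = 176, Σx² = 75614, Σy² = 6444, Σxy = 16975
nΣxy − ΣxΣy = 118825 − 124256 = -5431
nΣx² − (Σx)² = 529298 − 498436 = 30862; nΣy² − (Σy)² = 45108 − 30976 = 14132
r = -5431 / √(30862 × 14132) = -5431 / 20884.0079 ≈ -0.260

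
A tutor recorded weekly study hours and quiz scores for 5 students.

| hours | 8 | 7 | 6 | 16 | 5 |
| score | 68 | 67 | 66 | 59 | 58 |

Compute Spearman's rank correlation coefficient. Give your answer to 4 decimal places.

Rank hours: 4, 3, 2, 5, 1
Rank score: 5, 4, 3, 2, 1
d = rank(hours) − rank(score): -1, -1, -1, 3, 0; Σd² = 12
ρ = 1 − 6Σd² / [n(n²−1)] = 1 − 6×12 / (5×24) = 1 − 72/120 ≈ 0.4000

0.4000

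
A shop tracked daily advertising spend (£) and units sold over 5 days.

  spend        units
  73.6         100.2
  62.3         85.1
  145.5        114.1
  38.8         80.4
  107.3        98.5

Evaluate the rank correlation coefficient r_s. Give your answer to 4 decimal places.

Rank spend: 3, 2, 5, 1, 4
Rank units: 4, 2, 5, 1, 3
d = rank(spend) − rank(units): -1, 0, 0, 0, 1; Σd² = 2
ρ = 1 − 6Σd² / [n(n²−1)] = 1 − 6×2 / (5×24) = 1 − 12/120 ≈ 0.9000

0.9000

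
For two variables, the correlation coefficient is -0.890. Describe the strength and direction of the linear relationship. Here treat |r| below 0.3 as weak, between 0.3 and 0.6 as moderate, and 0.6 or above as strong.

strong negative

r = -0.890 < 0 so the relationship is negative.
|r| = 0.890, which falls in the strong range.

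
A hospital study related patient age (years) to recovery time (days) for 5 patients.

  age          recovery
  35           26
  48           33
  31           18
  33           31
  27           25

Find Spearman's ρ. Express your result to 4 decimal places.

0.8000

Rank age: 4, 5, 2, 3, 1
Rank recovery: 3, 5, 1, 4, 2
d = rank(age) − rank(recovery): 1, 0, 1, -1, -1; Σd² = 4
ρ = 1 − 6Σd² / [n(n²−1)] = 1 − 6×4 / (5×24) = 1 − 24/120 ≈ 0.8000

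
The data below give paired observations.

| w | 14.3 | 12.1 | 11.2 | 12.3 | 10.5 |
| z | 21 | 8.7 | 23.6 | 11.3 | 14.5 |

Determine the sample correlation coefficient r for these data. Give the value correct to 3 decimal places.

n = 5, Σw = 60.4, Σz = 79.1, Σw² = 737.88, Σz² = 1411.59, Σwz = 961.13
nΣwz − ΣwΣz = 4805.65 − 4777.64 = 28.01
nΣw² − (Σw)² = 3689.4 − 3648.16 = 41.24; nΣz² − (Σz)² = 7057.95 − 6256.81 = 801.14
r = 28.01 / √(41.24 × 801.14) = 28.01 / 181.7664 ≈ 0.154

0.154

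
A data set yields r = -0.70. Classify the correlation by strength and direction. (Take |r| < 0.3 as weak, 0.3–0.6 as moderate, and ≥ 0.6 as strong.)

strong negative

r = -0.70 < 0 so the relationship is negative.
|r| = 0.70, which falls in the strong range.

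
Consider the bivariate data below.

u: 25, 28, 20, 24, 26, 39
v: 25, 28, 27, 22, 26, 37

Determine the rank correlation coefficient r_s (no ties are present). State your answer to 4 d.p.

0.6571

Rank u: 3, 5, 1, 2, 4, 6
Rank v: 2, 5, 4, 1, 3, 6
d = rank(u) − rank(v): 1, 0, -3, 1, 1, 0; Σd² = 12
ρ = 1 − 6Σd² / [n(n²−1)] = 1 − 6×12 / (6×35) = 1 − 72/210 ≈ 0.6571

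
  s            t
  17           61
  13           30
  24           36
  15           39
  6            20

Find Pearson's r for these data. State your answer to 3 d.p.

0.521

n = 5, Σs = 75, Σt = 186, Σs² = 1295, Σt² = 7838, Σst = 2996
nΣst − ΣsΣt = 14980 − 13950 = 1030
nΣs² − (Σs)² = 6475 − 5625 = 850; nΣt² − (Σt)² = 39190 − 34596 = 4594
r = 1030 / √(850 × 4594) = 1030 / 1976.0820 ≈ 0.521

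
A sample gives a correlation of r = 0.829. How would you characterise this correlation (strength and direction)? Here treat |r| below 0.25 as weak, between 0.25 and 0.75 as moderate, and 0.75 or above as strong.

strong positive

r = 0.829 > 0 so the relationship is positive.
|r| = 0.829, which falls in the strong range.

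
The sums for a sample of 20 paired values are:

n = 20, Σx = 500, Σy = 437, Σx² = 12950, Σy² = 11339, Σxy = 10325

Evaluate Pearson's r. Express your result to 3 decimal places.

-0.668

r = (nΣxy − ΣxΣy) / √[(nΣx² − (Σx)²)(nΣy² − (Σy)²)]
Numerator: 20×10325 − 500×437 = -12000
Denominator: √[(259000 − 250000)(226780 − 190969)] = √[9000 × 35811] = 17952.6878
r = -12000 / 17952.6878 ≈ -0.668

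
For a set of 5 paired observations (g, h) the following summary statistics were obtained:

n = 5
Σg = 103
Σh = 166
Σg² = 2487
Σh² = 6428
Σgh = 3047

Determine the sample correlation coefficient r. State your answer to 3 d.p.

-0.644

r = (nΣgh − ΣgΣh) / √[(nΣg² − (Σg)²)(nΣh² − (Σh)²)]
Numerator: 5×3047 − 103×166 = -1863
Denominator: √[(12435 − 10609)(32140 − 27556)] = √[1826 × 4584] = 2893.1616
r = -1863 / 2893.1616 ≈ -0.644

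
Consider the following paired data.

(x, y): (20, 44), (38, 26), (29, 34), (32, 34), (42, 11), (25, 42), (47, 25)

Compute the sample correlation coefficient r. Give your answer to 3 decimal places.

-0.861

n = 7, Σx = 233, Σy = 216, Σx² = 8307, Σy² = 7434, Σxy = 6629
nΣxy − ΣxΣy = 46403 − 50328 = -3925
nΣx² − (Σx)² = 58149 − 54289 = 3860; nΣy² − (Σy)² = 52038 − 46656 = 5382
r = -3925 / √(3860 × 5382) = -3925 / 4557.9074 ≈ -0.861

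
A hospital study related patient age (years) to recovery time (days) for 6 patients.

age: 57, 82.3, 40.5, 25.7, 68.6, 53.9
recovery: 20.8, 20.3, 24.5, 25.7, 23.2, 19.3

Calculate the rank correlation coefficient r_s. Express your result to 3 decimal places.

-0.600

Rank age: 4, 6, 2, 1, 5, 3
Rank recovery: 3, 2, 5, 6, 4, 1
d = rank(age) − rank(recovery): 1, 4, -3, -5, 1, 2; Σd² = 56
ρ = 1 − 6Σd² / [n(n²−1)] = 1 − 6×56 / (6×35) = 1 − 336/210 ≈ -0.600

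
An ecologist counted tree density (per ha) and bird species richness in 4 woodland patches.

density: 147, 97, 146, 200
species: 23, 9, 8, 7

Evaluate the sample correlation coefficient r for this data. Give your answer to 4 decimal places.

n = 4, Σx = 590, Σy = 47, Σx² = 92334, Σy² = 723, Σxy = 6822
nΣxy − ΣxΣy = 27288 − 27730 = -442
nΣx² − (Σx)² = 369336 − 348100 = 21236; nΣy² − (Σy)² = 2892 − 2209 = 683
r = -442 / √(21236 × 683) = -442 / 3808.4364 ≈ -0.1161

-0.1161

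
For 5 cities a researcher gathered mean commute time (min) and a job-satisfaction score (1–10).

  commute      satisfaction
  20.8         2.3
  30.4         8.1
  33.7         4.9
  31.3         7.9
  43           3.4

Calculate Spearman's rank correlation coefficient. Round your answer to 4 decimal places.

Rank commute: 1, 2, 4, 3, 5
Rank satisfaction: 1, 5, 3, 4, 2
d = rank(commute) − rank(satisfaction): 0, -3, 1, -1, 3; Σd² = 20
ρ = 1 − 6Σd² / [n(n²−1)] = 1 − 6×20 / (5×24) = 1 − 120/120 ≈ 0.0000

0.0000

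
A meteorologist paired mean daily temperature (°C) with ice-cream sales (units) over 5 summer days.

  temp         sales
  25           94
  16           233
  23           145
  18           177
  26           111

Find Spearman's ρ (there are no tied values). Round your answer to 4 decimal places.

-0.9000

Rank temp: 4, 1, 3, 2, 5
Rank sales: 1, 5, 3, 4, 2
d = rank(temp) − rank(sales): 3, -4, 0, -2, 3; Σd² = 38
ρ = 1 − 6Σd² / [n(n²−1)] = 1 − 6×38 / (5×24) = 1 − 228/120 ≈ -0.9000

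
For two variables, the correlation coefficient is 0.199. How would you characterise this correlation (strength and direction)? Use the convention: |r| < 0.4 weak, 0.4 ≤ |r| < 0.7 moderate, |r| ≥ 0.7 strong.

weak positive

r = 0.199 > 0 so the relationship is positive.
|r| = 0.199, which falls in the weak range.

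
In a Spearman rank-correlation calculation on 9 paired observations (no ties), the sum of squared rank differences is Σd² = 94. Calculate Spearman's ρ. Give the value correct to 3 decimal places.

ρ = 1 − 6Σd² / [n(n²−1)] = 1 − 6×94 / (9×80)
  = 1 − 564/720 = 1 − 0.7833 ≈ 0.217

0.217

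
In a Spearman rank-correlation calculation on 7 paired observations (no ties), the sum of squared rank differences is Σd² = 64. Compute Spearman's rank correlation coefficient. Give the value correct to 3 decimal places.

-0.143

ρ = 1 − 6Σd² / [n(n²−1)] = 1 − 6×64 / (7×48)
  = 1 − 384/336 = 1 − 1.1429 ≈ -0.143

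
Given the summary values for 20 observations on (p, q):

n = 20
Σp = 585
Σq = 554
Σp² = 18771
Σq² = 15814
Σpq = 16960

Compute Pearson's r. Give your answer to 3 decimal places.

0.857

r = (nΣpq − ΣpΣq) / √[(nΣp² − (Σp)²)(nΣq² − (Σq)²)]
Numerator: 20×16960 − 585×554 = 15110
Denominator: √[(375420 − 342225)(316280 − 306916)] = √[33195 × 9364] = 17630.5978
r = 15110 / 17630.5978 ≈ 0.857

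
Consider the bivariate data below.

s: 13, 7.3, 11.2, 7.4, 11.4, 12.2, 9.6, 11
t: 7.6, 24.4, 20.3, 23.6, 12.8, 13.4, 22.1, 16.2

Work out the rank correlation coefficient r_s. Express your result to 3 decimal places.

Rank s: 8, 1, 5, 2, 6, 7, 3, 4
Rank t: 1, 8, 5, 7, 2, 3, 6, 4
d = rank(s) − rank(t): 7, -7, 0, -5, 4, 4, -3, 0; Σd² = 164
ρ = 1 − 6Σd² / [n(n²−1)] = 1 − 6×164 / (8×63) = 1 − 984/504 ≈ -0.952

-0.952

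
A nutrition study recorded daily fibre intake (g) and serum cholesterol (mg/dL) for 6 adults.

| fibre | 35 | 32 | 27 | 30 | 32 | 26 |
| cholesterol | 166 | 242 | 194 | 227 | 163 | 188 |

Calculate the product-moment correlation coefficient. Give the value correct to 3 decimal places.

n = 6, Σx = 182, Σy = 1180, Σx² = 5578, Σy² = 237198, Σxy = 35706
nΣxy − ΣxΣy = 214236 − 214760 = -524
nΣx² − (Σx)² = 33468 − 33124 = 344; nΣy² − (Σy)² = 1423188 − 1392400 = 30788
r = -524 / √(344 × 30788) = -524 / 3254.3927 ≈ -0.161

-0.161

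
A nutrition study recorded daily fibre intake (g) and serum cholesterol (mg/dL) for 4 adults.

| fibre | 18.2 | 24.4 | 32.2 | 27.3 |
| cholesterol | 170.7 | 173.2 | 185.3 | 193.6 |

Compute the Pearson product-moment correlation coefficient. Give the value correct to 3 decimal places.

0.720

n = 4, Σx = 102.1, Σy = 722.8, Σx² = 2708.73, Σy² = 130953.78, Σxy = 18584.76
nΣxy − ΣxΣy = 74339.04 − 73797.88 = 541.16
nΣx² − (Σx)² = 10834.92 − 10424.41 = 410.51; nΣy² − (Σy)² = 523815.12 − 522439.84 = 1375.28
r = 541.16 / √(410.51 × 1375.28) = 541.16 / 751.3762 ≈ 0.720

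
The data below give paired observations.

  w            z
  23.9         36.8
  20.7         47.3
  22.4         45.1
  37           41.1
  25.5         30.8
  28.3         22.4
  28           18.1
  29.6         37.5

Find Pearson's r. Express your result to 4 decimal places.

-0.2391

n = 8, Σw = 215.4, Σz = 279.1, Σw² = 5981.76, Σz² = 10499.01, Σwz = 7425.69
nΣwz − ΣwΣz = 59405.52 − 60118.14 = -712.62
nΣw² − (Σw)² = 47854.08 − 46397.16 = 1456.92; nΣz² − (Σz)² = 83992.08 − 77896.81 = 6095.27
r = -712.62 / √(1456.92 × 6095.27) = -712.62 / 2979.9867 ≈ -0.2391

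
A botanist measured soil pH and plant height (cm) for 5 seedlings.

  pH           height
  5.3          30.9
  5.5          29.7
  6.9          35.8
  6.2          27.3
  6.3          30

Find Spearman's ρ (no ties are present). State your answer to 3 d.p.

0.300

Rank pH: 1, 2, 5, 3, 4
Rank height: 4, 2, 5, 1, 3
d = rank(pH) − rank(height): -3, 0, 0, 2, 1; Σd² = 14
ρ = 1 − 6Σd² / [n(n²−1)] = 1 − 6×14 / (5×24) = 1 − 84/120 ≈ 0.300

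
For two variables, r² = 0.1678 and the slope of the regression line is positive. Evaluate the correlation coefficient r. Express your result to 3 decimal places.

|r| = √0.1678 = 0.410
The association is positive, so r = 0.410.

0.410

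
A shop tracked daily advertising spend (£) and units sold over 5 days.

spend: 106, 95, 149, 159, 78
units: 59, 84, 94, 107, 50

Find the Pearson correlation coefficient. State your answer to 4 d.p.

0.8667

n = 5, Σx = 587, Σy = 394, Σx² = 73827, Σy² = 33322, Σxy = 49153
nΣxy − ΣxΣy = 245765 − 231278 = 14487
nΣx² − (Σx)² = 369135 − 344569 = 24566; nΣy² − (Σy)² = 166610 − 155236 = 11374
r = 14487 / √(24566 × 11374) = 14487 / 16715.6718 ≈ 0.8667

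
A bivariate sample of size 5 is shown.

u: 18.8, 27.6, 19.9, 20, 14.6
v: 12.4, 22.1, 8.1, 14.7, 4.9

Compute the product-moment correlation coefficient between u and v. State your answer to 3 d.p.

n = 5, Σu = 100.9, Σv = 62.2, Σu² = 2124.37, Σv² = 947.88, Σuv = 1369.81
nΣuv − ΣuΣv = 6849.05 − 6275.98 = 573.07
nΣu² − (Σu)² = 10621.85 − 10180.81 = 441.04; nΣv² − (Σv)² = 4739.4 − 3868.84 = 870.56
r = 573.07 / √(441.04 × 870.56) = 573.07 / 619.6384 ≈ 0.925

0.925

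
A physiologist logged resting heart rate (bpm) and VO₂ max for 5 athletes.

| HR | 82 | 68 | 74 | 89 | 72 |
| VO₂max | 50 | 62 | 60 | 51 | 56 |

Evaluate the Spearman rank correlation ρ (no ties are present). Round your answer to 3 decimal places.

Rank HR: 4, 1, 3, 5, 2
Rank VO₂max: 1, 5, 4, 2, 3
d = rank(HR) − rank(VO₂max): 3, -4, -1, 3, -1; Σd² = 36
ρ = 1 − 6Σd² / [n(n²−1)] = 1 − 6×36 / (5×24) = 1 − 216/120 ≈ -0.800

-0.800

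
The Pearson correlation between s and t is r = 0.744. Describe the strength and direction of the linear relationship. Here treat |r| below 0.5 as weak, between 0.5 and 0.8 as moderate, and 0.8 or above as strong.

r = 0.744 > 0 so the relationship is positive.
|r| = 0.744, which falls in the moderate range.

moderate positive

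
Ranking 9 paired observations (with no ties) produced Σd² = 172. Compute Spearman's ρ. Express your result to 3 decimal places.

-0.433

ρ = 1 − 6Σd² / [n(n²−1)] = 1 − 6×172 / (9×80)
  = 1 − 1032/720 = 1 − 1.4333 ≈ -0.433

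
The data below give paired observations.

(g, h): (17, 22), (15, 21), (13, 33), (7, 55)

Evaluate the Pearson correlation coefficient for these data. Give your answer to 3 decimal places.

-0.977

n = 4, Σg = 52, Σh = 131, Σg² = 732, Σh² = 5039, Σgh = 1503
nΣgh − ΣgΣh = 6012 − 6812 = -800
nΣg² − (Σg)² = 2928 − 2704 = 224; nΣh² − (Σh)² = 20156 − 17161 = 2995
r = -800 / √(224 × 2995) = -800 / 819.0726 ≈ -0.977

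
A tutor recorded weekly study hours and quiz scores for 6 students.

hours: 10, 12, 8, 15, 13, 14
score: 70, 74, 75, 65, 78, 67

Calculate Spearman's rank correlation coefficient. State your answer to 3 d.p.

Rank hours: 2, 3, 1, 6, 4, 5
Rank score: 3, 4, 5, 1, 6, 2
d = rank(hours) − rank(score): -1, -1, -4, 5, -2, 3; Σd² = 56
ρ = 1 − 6Σd² / [n(n²−1)] = 1 − 6×56 / (6×35) = 1 − 336/210 ≈ -0.600

-0.600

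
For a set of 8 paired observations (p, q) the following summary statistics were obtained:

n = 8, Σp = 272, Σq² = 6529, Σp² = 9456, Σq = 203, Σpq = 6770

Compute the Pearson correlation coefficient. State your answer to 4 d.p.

r = (nΣpq − ΣpΣq) / √[(nΣp² − (Σp)²)(nΣq² − (Σq)²)]
Numerator: 8×6770 − 272×203 = -1056
Denominator: √[(75648 − 73984)(52232 − 41209)] = √[1664 × 11023] = 4282.7879
r = -1056 / 4282.7879 ≈ -0.2466

-0.2466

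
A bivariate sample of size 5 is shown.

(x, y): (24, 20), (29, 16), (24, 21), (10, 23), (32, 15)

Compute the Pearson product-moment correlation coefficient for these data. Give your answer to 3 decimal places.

n = 5, Σx = 119, Σy = 95, Σx² = 3117, Σy² = 1851, Σxy = 2158
nΣxy − ΣxΣy = 10790 − 11305 = -515
nΣx² − (Σx)² = 15585 − 14161 = 1424; nΣy² − (Σy)² = 9255 − 9025 = 230
r = -515 / √(1424 × 230) = -515 / 572.2936 ≈ -0.900

-0.900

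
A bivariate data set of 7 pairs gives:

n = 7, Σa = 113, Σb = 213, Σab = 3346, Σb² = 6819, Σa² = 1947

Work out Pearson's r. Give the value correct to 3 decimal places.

r = (nΣab − ΣaΣb) / √[(nΣa² − (Σa)²)(nΣb² − (Σb)²)]
Numerator: 7×3346 − 113×213 = -647
Denominator: √[(13629 − 12769)(47733 − 45369)] = √[860 × 2364] = 1425.8471
r = -647 / 1425.8471 ≈ -0.454

-0.454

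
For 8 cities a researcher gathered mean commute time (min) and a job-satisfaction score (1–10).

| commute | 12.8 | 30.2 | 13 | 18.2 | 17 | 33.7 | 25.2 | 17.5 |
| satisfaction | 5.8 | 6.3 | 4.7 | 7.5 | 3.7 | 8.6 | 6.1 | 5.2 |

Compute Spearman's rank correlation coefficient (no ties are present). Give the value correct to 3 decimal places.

0.762

Rank commute: 1, 7, 2, 5, 3, 8, 6, 4
Rank satisfaction: 4, 6, 2, 7, 1, 8, 5, 3
d = rank(commute) − rank(satisfaction): -3, 1, 0, -2, 2, 0, 1, 1; Σd² = 20
ρ = 1 − 6Σd² / [n(n²−1)] = 1 − 6×20 / (8×63) = 1 − 120/504 ≈ 0.762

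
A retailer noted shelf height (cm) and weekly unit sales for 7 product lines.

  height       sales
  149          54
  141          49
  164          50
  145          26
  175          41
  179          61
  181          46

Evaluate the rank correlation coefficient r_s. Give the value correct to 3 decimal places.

0.179

Rank height: 3, 1, 4, 2, 5, 6, 7
Rank sales: 6, 4, 5, 1, 2, 7, 3
d = rank(height) − rank(sales): -3, -3, -1, 1, 3, -1, 4; Σd² = 46
ρ = 1 − 6Σd² / [n(n²−1)] = 1 − 6×46 / (7×48) = 1 − 276/336 ≈ 0.179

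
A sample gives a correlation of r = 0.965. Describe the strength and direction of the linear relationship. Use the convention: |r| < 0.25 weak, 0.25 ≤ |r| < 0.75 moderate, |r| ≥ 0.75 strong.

r = 0.965 > 0 so the relationship is positive.
|r| = 0.965, which falls in the strong range.

strong positive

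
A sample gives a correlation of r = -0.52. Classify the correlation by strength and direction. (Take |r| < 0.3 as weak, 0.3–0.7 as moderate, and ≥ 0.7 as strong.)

r = -0.52 < 0 so the relationship is negative.
|r| = 0.52, which falls in the moderate range.

moderate negative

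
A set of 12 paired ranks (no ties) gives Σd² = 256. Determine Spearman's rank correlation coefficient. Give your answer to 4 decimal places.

0.1049

ρ = 1 − 6Σd² / [n(n²−1)] = 1 − 6×256 / (12×143)
  = 1 − 1536/1716 = 1 − 0.89510 ≈ 0.1049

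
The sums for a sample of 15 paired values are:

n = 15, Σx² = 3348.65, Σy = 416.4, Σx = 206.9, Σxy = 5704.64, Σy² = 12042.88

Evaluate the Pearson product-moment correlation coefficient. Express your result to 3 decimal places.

-0.080

r = (nΣxy − ΣxΣy) / √[(nΣx² − (Σx)²)(nΣy² − (Σy)²)]
Numerator: 15×5704.64 − 206.9×416.4 = -583.56
Denominator: √[(50229.75 − 42807.61)(180643.2 − 173388.96)] = √[7422.14 × 7254.24] = 7337.7098
r = -583.56 / 7337.7098 ≈ -0.080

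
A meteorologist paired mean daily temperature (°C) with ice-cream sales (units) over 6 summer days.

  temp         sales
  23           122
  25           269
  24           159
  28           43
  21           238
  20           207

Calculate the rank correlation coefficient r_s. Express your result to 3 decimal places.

-0.314

Rank temp: 3, 5, 4, 6, 2, 1
Rank sales: 2, 6, 3, 1, 5, 4
d = rank(temp) − rank(sales): 1, -1, 1, 5, -3, -3; Σd² = 46
ρ = 1 − 6Σd² / [n(n²−1)] = 1 − 6×46 / (6×35) = 1 − 276/210 ≈ -0.314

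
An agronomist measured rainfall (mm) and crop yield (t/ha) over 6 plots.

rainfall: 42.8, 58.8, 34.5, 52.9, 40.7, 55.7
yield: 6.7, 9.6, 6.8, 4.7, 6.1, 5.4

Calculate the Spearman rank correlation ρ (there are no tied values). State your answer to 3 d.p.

Rank rainfall: 3, 6, 1, 4, 2, 5
Rank yield: 4, 6, 5, 1, 3, 2
d = rank(rainfall) − rank(yield): -1, 0, -4, 3, -1, 3; Σd² = 36
ρ = 1 − 6Σd² / [n(n²−1)] = 1 − 6×36 / (6×35) = 1 − 216/210 ≈ -0.029

-0.029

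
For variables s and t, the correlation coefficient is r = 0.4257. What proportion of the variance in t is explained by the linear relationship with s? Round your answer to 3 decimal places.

r² = (0.4257)² = 0.181

0.181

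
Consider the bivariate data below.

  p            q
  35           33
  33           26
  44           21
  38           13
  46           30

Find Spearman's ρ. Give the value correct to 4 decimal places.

-0.1000

Rank p: 2, 1, 4, 3, 5
Rank q: 5, 3, 2, 1, 4
d = rank(p) − rank(q): -3, -2, 2, 2, 1; Σd² = 22
ρ = 1 − 6Σd² / [n(n²−1)] = 1 − 6×22 / (5×24) = 1 − 132/120 ≈ -0.1000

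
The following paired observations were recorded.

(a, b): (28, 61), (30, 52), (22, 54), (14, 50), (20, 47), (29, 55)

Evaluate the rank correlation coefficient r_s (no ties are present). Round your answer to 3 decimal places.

Rank a: 4, 6, 3, 1, 2, 5
Rank b: 6, 3, 4, 2, 1, 5
d = rank(a) − rank(b): -2, 3, -1, -1, 1, 0; Σd² = 16
ρ = 1 − 6Σd² / [n(n²−1)] = 1 − 6×16 / (6×35) = 1 − 96/210 ≈ 0.543

0.543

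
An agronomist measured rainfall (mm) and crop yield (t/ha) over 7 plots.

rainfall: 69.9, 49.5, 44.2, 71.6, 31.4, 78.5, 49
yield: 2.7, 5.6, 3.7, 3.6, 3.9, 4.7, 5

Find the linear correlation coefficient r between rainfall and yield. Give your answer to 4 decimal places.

n = 7, Σx = 394.1, Σy = 29.2, Σx² = 23965.67, Σy² = 127.6, Σxy = 1623.64
nΣxy − ΣxΣy = 11365.48 − 11507.72 = -142.24
nΣx² − (Σx)² = 167759.69 − 155314.81 = 12444.88; nΣy² − (Σy)² = 893.2 − 852.64 = 40.56
r = -142.24 / √(12444.88 × 40.56) = -142.24 / 710.4677 ≈ -0.2002

-0.2002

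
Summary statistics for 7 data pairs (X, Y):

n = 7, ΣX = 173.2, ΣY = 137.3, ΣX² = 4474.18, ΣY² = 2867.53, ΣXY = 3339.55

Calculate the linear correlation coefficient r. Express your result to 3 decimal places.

r = (nΣXY − ΣXΣY) / √[(nΣX² − (ΣX)²)(nΣY² − (ΣY)²)]
Numerator: 7×3339.55 − 173.2×137.3 = -403.51
Denominator: √[(31319.26 − 29998.24)(20072.71 − 18851.29)] = √[1321.02 × 1221.42] = 1270.2442
r = -403.51 / 1270.2442 ≈ -0.318

-0.318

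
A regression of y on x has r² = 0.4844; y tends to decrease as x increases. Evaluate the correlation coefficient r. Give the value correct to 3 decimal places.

-0.696

|r| = √0.4844 = 0.696
The association is negative, so r = −0.696.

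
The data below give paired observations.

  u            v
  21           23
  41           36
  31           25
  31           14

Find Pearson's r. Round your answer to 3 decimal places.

0.587

n = 4, Σu = 124, Σv = 98, Σu² = 4044, Σv² = 2646, Σuv = 3168
nΣuv − ΣuΣv = 12672 − 12152 = 520
nΣu² − (Σu)² = 16176 − 15376 = 800; nΣv² − (Σv)² = 10584 − 9604 = 980
r = 520 / √(800 × 980) = 520 / 885.4377 ≈ 0.587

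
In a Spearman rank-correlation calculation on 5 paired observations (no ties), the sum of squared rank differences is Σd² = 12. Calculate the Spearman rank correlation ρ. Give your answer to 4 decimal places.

ρ = 1 − 6Σd² / [n(n²−1)] = 1 − 6×12 / (5×24)
  = 1 − 72/120 = 1 − 0.60000 ≈ 0.4000

0.4000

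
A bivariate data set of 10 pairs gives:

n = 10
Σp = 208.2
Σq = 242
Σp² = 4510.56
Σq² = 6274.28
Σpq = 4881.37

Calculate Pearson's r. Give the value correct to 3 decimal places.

-0.579

r = (nΣpq − ΣpΣq) / √[(nΣp² − (Σp)²)(nΣq² − (Σq)²)]
Numerator: 10×4881.37 − 208.2×242 = -1570.7
Denominator: √[(45105.6 − 43347.24)(62742.8 − 58564)] = √[1758.36 × 4178.8] = 2710.6890
r = -1570.7 / 2710.6890 ≈ -0.579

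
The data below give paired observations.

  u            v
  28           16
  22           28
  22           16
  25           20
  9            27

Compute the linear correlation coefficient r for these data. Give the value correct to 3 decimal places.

n = 5, Σu = 106, Σv = 107, Σu² = 2458, Σv² = 2425, Σuv = 2159
nΣuv − ΣuΣv = 10795 − 11342 = -547
nΣu² − (Σu)² = 12290 − 11236 = 1054; nΣv² − (Σv)² = 12125 − 11449 = 676
r = -547 / √(1054 × 676) = -547 / 844.0995 ≈ -0.648

-0.648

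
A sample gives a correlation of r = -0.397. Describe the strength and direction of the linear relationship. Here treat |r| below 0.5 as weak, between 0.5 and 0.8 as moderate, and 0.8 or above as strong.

weak negative

r = -0.397 < 0 so the relationship is negative.
|r| = 0.397, which falls in the weak range.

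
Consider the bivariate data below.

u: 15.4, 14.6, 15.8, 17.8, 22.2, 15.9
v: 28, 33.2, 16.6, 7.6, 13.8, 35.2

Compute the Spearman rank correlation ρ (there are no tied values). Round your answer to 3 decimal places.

Rank u: 2, 1, 3, 5, 6, 4
Rank v: 4, 5, 3, 1, 2, 6
d = rank(u) − rank(v): -2, -4, 0, 4, 4, -2; Σd² = 56
ρ = 1 − 6Σd² / [n(n²−1)] = 1 − 6×56 / (6×35) = 1 − 336/210 ≈ -0.600

-0.600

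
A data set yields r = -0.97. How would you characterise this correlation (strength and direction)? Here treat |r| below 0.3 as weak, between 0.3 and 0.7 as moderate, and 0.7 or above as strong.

r = -0.97 < 0 so the relationship is negative.
|r| = 0.97, which falls in the strong range.

strong negative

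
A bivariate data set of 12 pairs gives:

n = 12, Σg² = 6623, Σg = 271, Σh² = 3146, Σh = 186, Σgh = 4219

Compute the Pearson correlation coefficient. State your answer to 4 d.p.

0.0509

r = (nΣgh − ΣgΣh) / √[(nΣg² − (Σg)²)(nΣh² − (Σh)²)]
Numerator: 12×4219 − 271×186 = 222
Denominator: √[(79476 − 73441)(37752 − 34596)] = √[6035 × 3156] = 4364.2250
r = 222 / 4364.2250 ≈ 0.0509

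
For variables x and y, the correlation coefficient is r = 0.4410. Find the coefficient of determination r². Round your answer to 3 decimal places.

r² = (0.4410)² = 0.194

0.194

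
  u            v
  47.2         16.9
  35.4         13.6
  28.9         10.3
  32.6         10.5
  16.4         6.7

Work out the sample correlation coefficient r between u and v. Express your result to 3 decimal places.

n = 5, Σu = 160.5, Σv = 58, Σu² = 5647.93, Σv² = 731.8, Σuv = 2028.97
nΣuv − ΣuΣv = 10144.85 − 9309 = 835.85
nΣu² − (Σu)² = 28239.65 − 25760.25 = 2479.4; nΣv² − (Σv)² = 3659 − 3364 = 295
r = 835.85 / √(2479.4 × 295) = 835.85 / 855.2327 ≈ 0.977

0.977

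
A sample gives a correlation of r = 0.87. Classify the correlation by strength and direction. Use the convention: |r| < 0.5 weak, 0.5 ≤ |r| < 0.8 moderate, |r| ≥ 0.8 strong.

strong positive

r = 0.87 > 0 so the relationship is positive.
|r| = 0.87, which falls in the strong range.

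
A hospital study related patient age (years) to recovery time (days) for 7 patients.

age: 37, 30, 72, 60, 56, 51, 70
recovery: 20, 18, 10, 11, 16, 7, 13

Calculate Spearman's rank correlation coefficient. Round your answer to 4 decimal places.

Rank age: 2, 1, 7, 5, 4, 3, 6
Rank recovery: 7, 6, 2, 3, 5, 1, 4
d = rank(age) − rank(recovery): -5, -5, 5, 2, -1, 2, 2; Σd² = 88
ρ = 1 − 6Σd² / [n(n²−1)] = 1 − 6×88 / (7×48) = 1 − 528/336 ≈ -0.5714

-0.5714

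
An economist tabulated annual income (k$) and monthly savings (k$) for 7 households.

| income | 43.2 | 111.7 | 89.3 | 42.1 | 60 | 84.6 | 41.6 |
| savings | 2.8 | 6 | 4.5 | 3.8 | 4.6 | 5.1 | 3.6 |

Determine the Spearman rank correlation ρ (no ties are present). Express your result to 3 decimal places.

0.786

Rank income: 3, 7, 6, 2, 4, 5, 1
Rank savings: 1, 7, 4, 3, 5, 6, 2
d = rank(income) − rank(savings): 2, 0, 2, -1, -1, -1, -1; Σd² = 12
ρ = 1 − 6Σd² / [n(n²−1)] = 1 − 6×12 / (7×48) = 1 − 72/336 ≈ 0.786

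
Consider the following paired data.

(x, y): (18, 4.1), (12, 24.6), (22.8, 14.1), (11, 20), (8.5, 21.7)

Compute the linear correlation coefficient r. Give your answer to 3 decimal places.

n = 5, Σx = 72.3, Σy = 84.5, Σx² = 1181.09, Σy² = 1691.67, Σxy = 1094.93
nΣxy − ΣxΣy = 5474.65 − 6109.35 = -634.7
nΣx² − (Σx)² = 5905.45 − 5227.29 = 678.16; nΣy² − (Σy)² = 8458.35 − 7140.25 = 1318.1
r = -634.7 / √(678.16 × 1318.1) = -634.7 / 945.4537 ≈ -0.671

-0.671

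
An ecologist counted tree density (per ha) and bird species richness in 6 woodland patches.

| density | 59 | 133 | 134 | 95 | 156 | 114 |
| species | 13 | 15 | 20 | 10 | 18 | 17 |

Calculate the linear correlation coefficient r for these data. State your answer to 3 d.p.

n = 6, Σx = 691, Σy = 93, Σx² = 85483, Σy² = 1507, Σxy = 11138
nΣxy − ΣxΣy = 66828 − 64263 = 2565
nΣx² − (Σx)² = 512898 − 477481 = 35417; nΣy² − (Σy)² = 9042 − 8649 = 393
r = 2565 / √(35417 × 393) = 2565 / 3730.8017 ≈ 0.688

0.688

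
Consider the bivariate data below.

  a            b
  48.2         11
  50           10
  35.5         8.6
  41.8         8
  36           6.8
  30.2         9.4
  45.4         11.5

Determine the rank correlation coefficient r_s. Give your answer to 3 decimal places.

0.536

Rank a: 6, 7, 2, 4, 3, 1, 5
Rank b: 6, 5, 3, 2, 1, 4, 7
d = rank(a) − rank(b): 0, 2, -1, 2, 2, -3, -2; Σd² = 26
ρ = 1 − 6Σd² / [n(n²−1)] = 1 − 6×26 / (7×48) = 1 − 156/336 ≈ 0.536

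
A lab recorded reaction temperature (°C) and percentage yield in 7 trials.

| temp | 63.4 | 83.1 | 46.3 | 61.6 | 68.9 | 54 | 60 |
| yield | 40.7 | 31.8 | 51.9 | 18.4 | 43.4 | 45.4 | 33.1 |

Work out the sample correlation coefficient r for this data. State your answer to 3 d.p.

n = 7, Σx = 437.3, Σy = 264.7, Σx² = 28126.63, Σy² = 10740.23, Σxy = 16187.23
nΣxy − ΣxΣy = 113310.61 − 115753.31 = -2442.7
nΣx² − (Σx)² = 196886.41 − 191231.29 = 5655.12; nΣy² − (Σy)² = 75181.61 − 70066.09 = 5115.52
r = -2442.7 / √(5655.12 × 5115.52) = -2442.7 / 5378.5574 ≈ -0.454

-0.454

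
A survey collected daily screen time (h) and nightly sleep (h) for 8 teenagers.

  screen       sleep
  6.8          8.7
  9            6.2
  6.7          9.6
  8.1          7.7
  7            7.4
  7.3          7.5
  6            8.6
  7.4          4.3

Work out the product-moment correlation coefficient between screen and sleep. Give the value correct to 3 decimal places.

n = 8, Σx = 58.3, Σy = 60, Σx² = 430.79, Σy² = 469.04, Σxy = 431.62
nΣxy − ΣxΣy = 3452.96 − 3498 = -45.04
nΣx² − (Σx)² = 3446.32 − 3398.89 = 47.43; nΣy² − (Σy)² = 3752.32 − 3600 = 152.32
r = -45.04 / √(47.43 × 152.32) = -45.04 / 84.9973 ≈ -0.530

-0.530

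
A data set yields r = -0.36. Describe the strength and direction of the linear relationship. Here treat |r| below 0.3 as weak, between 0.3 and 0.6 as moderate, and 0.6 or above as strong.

moderate negative

r = -0.36 < 0 so the relationship is negative.
|r| = 0.36, which falls in the moderate range.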